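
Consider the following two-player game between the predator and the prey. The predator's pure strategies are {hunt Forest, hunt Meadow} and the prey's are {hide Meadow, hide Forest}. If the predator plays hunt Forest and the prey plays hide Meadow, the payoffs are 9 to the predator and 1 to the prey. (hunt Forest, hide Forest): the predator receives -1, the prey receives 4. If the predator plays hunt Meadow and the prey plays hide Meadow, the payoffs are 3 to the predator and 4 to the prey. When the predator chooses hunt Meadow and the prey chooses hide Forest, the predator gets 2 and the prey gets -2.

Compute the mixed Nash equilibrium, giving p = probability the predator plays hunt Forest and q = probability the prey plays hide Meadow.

p = 2/3, q = 1/3

The prey's indifference between hide Meadow and hide Forest determines the predator's mixing probability p:
  the prey's payoff to hide Meadow: p·1 + (1−p)·4 = -3p + 4
  the prey's payoff to hide Forest: p·4 + (1−p)·(-2) = 6p - 2
  -3p + 4 = 6p - 2  ⇒  -9p = -6  ⇒  p = 2/3.
The predator's indifference between hunt Forest and hunt Meadow determines the prey's mixing probability q:
  the predator's payoff to hunt Forest: q·9 + (1−q)·(-1) = 10q - 1
  the predator's payoff to hunt Meadow: q·3 + (1−q)·2 = q + 2
  10q - 1 = q + 2  ⇒  9q = 3  ⇒  q = 1/3.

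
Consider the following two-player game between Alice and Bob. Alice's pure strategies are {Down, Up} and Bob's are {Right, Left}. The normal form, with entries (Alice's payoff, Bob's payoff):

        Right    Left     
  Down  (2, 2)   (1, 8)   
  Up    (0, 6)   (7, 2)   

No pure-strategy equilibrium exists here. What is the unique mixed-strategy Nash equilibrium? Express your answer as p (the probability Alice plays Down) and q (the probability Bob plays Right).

For Bob to be willing to mix, Bob must be indifferent between Right and Left, which pins down Alice's mix.
  Bob's payoff to Right: p·2 + (1−p)·6 = -4p + 6
  Bob's payoff to Left: p·8 + (1−p)·2 = 6p + 2
  -4p + 6 = 6p + 2  ⇒  -10p = -4  ⇒  p = 2/5.
Bob's mix must leave Alice indifferent between Down and Up.
  Alice's payoff to Down: q·2 + (1−q)·1 = q + 1
  Alice's payoff to Up: q·0 + (1−q)·7 = -7q + 7
  q + 1 = -7q + 7  ⇒  8q = 6  ⇒  q = 3/4.

p = 2/5, q = 3/4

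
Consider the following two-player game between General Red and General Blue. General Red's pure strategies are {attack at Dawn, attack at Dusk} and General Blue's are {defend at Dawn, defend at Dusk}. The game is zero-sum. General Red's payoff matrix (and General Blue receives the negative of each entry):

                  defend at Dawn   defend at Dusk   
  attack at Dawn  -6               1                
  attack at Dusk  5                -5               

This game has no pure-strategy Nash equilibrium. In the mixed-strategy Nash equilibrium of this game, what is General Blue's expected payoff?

25/17

Set General Blue's expected payoff from defend at Dawn equal to that from defend at Dusk:
  General Blue's expected payoff from defend at Dawn: p·6 + (1−p)·(-5) = 11p - 5
  General Blue's expected payoff from defend at Dusk: p·(-1) + (1−p)·5 = -6p + 5
  11p - 5 = -6p + 5  ⇒  17p = 10  ⇒  p = 10/17.
At equilibrium General Blue is indifferent across columns, so General Blue's payoff equals the payoff from defend at Dawn: (10/17)·6 + (7/17)·(-5) = 25/17.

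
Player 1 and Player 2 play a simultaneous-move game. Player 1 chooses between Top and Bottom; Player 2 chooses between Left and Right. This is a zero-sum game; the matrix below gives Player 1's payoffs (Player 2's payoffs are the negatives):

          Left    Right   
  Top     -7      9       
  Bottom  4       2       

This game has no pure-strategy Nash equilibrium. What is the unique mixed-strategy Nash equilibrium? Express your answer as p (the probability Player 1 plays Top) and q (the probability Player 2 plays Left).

For Player 2 to be willing to mix, Player 2 must be indifferent between Left and Right, which pins down Player 1's mix.
  Player 2's expected payoff from Left: p·7 + (1−p)·(-4) = 11p - 4
  Player 2's expected payoff from Right: p·(-9) + (1−p)·(-2) = -7p - 2
  11p - 4 = -7p - 2  ⇒  18p = 2  ⇒  p = 1/9.
For Player 1 to be willing to mix, Player 1 must be indifferent between Top and Bottom, which pins down Player 2's mix.
  Player 1's payoff to Top: q·(-7) + (1−q)·9 = -16q + 9
  Player 1's payoff to Bottom: q·4 + (1−q)·2 = 2q + 2
  -16q + 9 = 2q + 2  ⇒  -18q = -7  ⇒  q = 7/18.

p = 1/9, q = 7/18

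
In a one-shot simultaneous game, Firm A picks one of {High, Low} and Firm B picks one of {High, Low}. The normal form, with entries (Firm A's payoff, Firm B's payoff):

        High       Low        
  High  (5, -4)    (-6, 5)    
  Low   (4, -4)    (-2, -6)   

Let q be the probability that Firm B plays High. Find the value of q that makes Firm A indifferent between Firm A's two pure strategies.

q = 4/5

For Firm A to be willing to mix, Firm A must be indifferent between High and Low, which pins down Firm B's mix.
  Firm A's payoff to High: q·5 + (1−q)·(-6) = 11q - 6
  Firm A's payoff to Low: q·4 + (1−q)·(-2) = 6q - 2
  11q - 6 = 6q - 2  ⇒  5q = 4  ⇒  q = 4/5.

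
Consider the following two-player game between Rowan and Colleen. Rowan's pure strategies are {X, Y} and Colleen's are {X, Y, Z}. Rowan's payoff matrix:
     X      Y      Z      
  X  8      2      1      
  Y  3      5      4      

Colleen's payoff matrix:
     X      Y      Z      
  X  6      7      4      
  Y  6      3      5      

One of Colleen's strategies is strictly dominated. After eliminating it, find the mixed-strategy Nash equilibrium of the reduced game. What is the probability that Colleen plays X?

Colleen's strategy Z is strictly dominated by X: 6 > 4 and 6 > 5. Eliminate Z.
Rowan's indifference between X and Y determines Colleen's mixing probability q:
  Rowan's payoff from X: q·8 + (1−q)·2 = 6q + 2
  Rowan's payoff from Y: q·3 + (1−q)·5 = -2q + 5
  6q + 2 = -2q + 5  ⇒  8q = 3  ⇒  q = 3/8.

q = 3/8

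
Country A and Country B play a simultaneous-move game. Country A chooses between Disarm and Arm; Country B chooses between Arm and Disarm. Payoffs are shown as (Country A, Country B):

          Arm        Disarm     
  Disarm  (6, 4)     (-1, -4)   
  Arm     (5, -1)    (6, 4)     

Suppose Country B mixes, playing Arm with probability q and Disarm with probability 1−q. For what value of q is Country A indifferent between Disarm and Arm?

q = 7/8

Country B's mix must leave Country A indifferent between Disarm and Arm.
  Country A's expected payoff from Disarm: q·6 + (1−q)·(-1) = 7q - 1
  Country A's expected payoff from Arm: q·5 + (1−q)·6 = -q + 6
  7q - 1 = -q + 6  ⇒  8q = 7  ⇒  q = 7/8.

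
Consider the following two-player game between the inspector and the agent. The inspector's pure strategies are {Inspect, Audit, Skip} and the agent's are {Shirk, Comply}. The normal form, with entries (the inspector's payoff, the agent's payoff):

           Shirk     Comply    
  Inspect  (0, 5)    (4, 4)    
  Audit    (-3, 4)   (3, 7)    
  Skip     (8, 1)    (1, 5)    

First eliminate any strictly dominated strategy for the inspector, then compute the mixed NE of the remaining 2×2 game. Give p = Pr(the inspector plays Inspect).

p = 4/5

The inspector's strategy Audit is strictly dominated by Inspect: 0 > -3 and 4 > 3. Eliminate Audit.
In a mixed equilibrium the agent is indifferent between Shirk and Comply; this condition fixes p.
  the agent's expected payoff from Shirk: p·5 + (1−p)·1 = 4p + 1
  the agent's expected payoff from Comply: p·4 + (1−p)·5 = -p + 5
  4p + 1 = -p + 5  ⇒  5p = 4  ⇒  p = 4/5.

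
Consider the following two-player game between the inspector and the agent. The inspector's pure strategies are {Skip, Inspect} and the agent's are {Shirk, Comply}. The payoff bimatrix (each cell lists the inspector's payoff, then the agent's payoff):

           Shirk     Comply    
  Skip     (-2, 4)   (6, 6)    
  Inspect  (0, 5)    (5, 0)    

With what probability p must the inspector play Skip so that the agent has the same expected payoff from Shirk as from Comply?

p = 5/7

In a mixed equilibrium the agent is indifferent between Shirk and Comply; this condition fixes p.
  the agent's payoff from Shirk: p·4 + (1−p)·5 = -p + 5
  the agent's payoff from Comply: p·6 + (1−p)·0 = 6p
  -p + 5 = 6p  ⇒  -7p = -5  ⇒  p = 5/7.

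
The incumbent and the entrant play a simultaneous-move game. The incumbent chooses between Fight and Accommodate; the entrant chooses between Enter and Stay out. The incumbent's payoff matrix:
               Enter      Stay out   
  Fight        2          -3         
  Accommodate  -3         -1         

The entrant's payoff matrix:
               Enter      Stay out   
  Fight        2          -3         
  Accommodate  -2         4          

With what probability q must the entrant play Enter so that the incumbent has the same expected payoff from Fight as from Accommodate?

In a mixed equilibrium the incumbent is indifferent between Fight and Accommodate; this condition fixes q.
  the incumbent's expected payoff from Fight: q·2 + (1−q)·(-3) = 5q - 3
  the incumbent's expected payoff from Accommodate: q·(-3) + (1−q)·(-1) = -2q - 1
  5q - 3 = -2q - 1  ⇒  7q = 2  ⇒  q = 2/7.

q = 2/7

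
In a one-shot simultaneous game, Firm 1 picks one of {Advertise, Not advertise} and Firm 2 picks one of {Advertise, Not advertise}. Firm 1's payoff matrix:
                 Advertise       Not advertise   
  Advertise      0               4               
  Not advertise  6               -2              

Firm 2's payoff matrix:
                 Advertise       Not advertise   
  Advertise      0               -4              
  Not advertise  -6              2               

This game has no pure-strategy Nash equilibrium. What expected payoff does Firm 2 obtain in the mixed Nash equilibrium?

-2

Firm 1's mix must leave Firm 2 indifferent between Advertise and Not advertise.
  Firm 2's payoff from Advertise: p·0 + (1−p)·(-6) = 6p - 6
  Firm 2's payoff from Not advertise: p·(-4) + (1−p)·2 = -6p + 2
  6p - 6 = -6p + 2  ⇒  12p = 8  ⇒  p = 2/3.
At equilibrium Firm 2 is indifferent across columns, so Firm 2's payoff equals the payoff from Advertise: (2/3)·0 + (1/3)·(-6) = -2.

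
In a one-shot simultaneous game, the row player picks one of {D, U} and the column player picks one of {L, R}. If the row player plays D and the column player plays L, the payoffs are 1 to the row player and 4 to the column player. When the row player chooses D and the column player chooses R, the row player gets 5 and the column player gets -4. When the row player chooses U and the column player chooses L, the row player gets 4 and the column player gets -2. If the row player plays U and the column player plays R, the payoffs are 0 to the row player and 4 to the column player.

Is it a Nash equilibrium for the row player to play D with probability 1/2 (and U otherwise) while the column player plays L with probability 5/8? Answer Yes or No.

Given the row player's mix p = 1/2, the column player's payoff from L is 1 but from R is 0. The column player strictly prefers L, so the column player would not mix.
So the proposed profile is not a Nash equilibrium.

No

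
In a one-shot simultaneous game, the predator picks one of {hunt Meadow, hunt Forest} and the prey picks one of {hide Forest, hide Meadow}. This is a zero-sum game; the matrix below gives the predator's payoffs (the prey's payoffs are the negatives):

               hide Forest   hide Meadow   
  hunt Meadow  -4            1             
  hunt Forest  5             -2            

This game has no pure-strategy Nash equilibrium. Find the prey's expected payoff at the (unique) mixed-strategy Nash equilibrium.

The prey's indifference between hide Forest and hide Meadow determines the predator's mixing probability p:
  the prey's payoff from hide Forest: p·4 + (1−p)·(-5) = 9p - 5
  the prey's payoff from hide Meadow: p·(-1) + (1−p)·2 = -3p + 2
  9p - 5 = -3p + 2  ⇒  12p = 7  ⇒  p = 7/12.
At equilibrium the prey is indifferent across columns, so the prey's payoff equals the payoff from hide Forest: (7/12)·4 + (5/12)·(-5) = 1/4.

1/4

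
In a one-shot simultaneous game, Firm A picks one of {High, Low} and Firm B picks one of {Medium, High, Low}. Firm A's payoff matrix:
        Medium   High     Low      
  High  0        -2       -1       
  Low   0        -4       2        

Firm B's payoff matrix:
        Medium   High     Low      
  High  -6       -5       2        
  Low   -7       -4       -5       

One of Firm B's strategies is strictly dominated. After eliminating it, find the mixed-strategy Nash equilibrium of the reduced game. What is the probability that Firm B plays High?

q = 3/5

Firm B's strategy Medium is strictly dominated by High: -5 > -6 and -4 > -7. Eliminate Medium.
For Firm A to be willing to mix, Firm A must be indifferent between High and Low, which pins down Firm B's mix.
  Firm A's payoff to High: q·(-2) + (1−q)·(-1) = -q - 1
  Firm A's payoff to Low: q·(-4) + (1−q)·2 = -6q + 2
  -q - 1 = -6q + 2  ⇒  5q = 3  ⇒  q = 3/5.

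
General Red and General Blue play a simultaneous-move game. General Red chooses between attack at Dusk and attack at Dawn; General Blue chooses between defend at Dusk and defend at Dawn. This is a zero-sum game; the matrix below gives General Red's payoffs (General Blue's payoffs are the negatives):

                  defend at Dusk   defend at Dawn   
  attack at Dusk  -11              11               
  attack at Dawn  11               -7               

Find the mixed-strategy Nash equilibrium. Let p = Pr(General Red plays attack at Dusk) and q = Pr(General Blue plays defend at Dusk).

p = 9/20, q = 9/20

General Blue's indifference between defend at Dusk and defend at Dawn determines General Red's mixing probability p:
  General Blue's payoff to defend at Dusk: p·11 + (1−p)·(-11) = 22p - 11
  General Blue's payoff to defend at Dawn: p·(-11) + (1−p)·7 = -18p + 7
  22p - 11 = -18p + 7  ⇒  40p = 18  ⇒  p = 9/20.
General Red's indifference between attack at Dusk and attack at Dawn determines General Blue's mixing probability q:
  General Red's payoff from attack at Dusk: q·(-11) + (1−q)·11 = -22q + 11
  General Red's payoff from attack at Dawn: q·11 + (1−q)·(-7) = 18q - 7
  -22q + 11 = 18q - 7  ⇒  -40q = -18  ⇒  q = 9/20.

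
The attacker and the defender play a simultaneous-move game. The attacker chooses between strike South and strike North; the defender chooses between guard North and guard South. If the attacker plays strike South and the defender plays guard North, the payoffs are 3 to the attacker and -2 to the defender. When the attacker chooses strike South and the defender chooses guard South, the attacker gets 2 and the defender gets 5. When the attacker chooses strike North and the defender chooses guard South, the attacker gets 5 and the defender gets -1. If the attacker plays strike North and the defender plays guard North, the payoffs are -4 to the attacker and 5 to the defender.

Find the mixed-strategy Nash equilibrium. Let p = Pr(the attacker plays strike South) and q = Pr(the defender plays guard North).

Set the defender's expected payoff from guard North equal to that from guard South:
  the defender's payoff to guard North: p·(-2) + (1−p)·5 = -7p + 5
  the defender's payoff to guard South: p·5 + (1−p)·(-1) = 6p - 1
  -7p + 5 = 6p - 1  ⇒  -13p = -6  ⇒  p = 6/13.
The attacker's indifference between strike South and strike North determines the defender's mixing probability q:
  the attacker's expected payoff from strike South: q·3 + (1−q)·2 = q + 2
  the attacker's expected payoff from strike North: q·(-4) + (1−q)·5 = -9q + 5
  q + 2 = -9q + 5  ⇒  10q = 3  ⇒  q = 3/10.

p = 6/13, q = 3/10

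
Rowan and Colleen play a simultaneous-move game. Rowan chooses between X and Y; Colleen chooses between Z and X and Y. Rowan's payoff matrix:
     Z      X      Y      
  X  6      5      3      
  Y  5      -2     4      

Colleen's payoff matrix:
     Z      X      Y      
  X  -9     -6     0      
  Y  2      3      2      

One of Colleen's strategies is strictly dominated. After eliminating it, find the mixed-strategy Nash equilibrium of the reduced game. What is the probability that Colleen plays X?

q = 1/8

Colleen's strategy Z is strictly dominated by X: -6 > -9 and 3 > 2. Eliminate Z.
Set Rowan's expected payoff from X equal to that from Y:
  Rowan's expected payoff from X: q·5 + (1−q)·3 = 2q + 3
  Rowan's expected payoff from Y: q·(-2) + (1−q)·4 = -6q + 4
  2q + 3 = -6q + 4  ⇒  8q = 1  ⇒  q = 1/8.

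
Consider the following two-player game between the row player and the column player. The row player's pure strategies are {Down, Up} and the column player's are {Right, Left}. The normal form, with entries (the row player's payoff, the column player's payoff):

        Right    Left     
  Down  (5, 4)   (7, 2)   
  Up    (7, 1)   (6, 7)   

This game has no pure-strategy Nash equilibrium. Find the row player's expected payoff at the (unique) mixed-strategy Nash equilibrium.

19/3

In a mixed equilibrium the row player is indifferent between Down and Up; this condition fixes q.
  the row player's payoff to Down: q·5 + (1−q)·7 = -2q + 7
  the row player's payoff to Up: q·7 + (1−q)·6 = q + 6
  -2q + 7 = q + 6  ⇒  -3q = -1  ⇒  q = 1/3.
At equilibrium the row player is indifferent across rows, so the row player's payoff equals the payoff from Down: (1/3)·5 + (2/3)·7 = 19/3.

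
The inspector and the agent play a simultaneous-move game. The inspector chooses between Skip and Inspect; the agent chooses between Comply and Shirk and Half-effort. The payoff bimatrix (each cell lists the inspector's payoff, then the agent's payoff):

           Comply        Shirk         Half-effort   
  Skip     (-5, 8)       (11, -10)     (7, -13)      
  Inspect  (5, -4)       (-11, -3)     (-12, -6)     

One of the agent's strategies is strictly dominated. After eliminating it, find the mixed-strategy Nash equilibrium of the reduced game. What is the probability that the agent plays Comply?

The agent's strategy Half-effort is strictly dominated by Shirk: -10 > -13 and -3 > -6. Eliminate Half-effort.
The agent's mix must leave the inspector indifferent between Skip and Inspect.
  the inspector's payoff to Skip: q·(-5) + (1−q)·11 = -16q + 11
  the inspector's payoff to Inspect: q·5 + (1−q)·(-11) = 16q - 11
  -16q + 11 = 16q - 11  ⇒  -32q = -22  ⇒  q = 11/16.

q = 11/16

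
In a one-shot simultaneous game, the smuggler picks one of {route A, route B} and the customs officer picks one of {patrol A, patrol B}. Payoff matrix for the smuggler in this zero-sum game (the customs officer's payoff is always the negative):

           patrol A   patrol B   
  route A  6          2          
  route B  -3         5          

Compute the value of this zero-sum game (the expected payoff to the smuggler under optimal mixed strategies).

v = 3

For the smuggler to be willing to mix, the smuggler must be indifferent between route A and route B, which pins down the customs officer's mix.
  the smuggler's payoff to route A: q·6 + (1−q)·2 = 4q + 2
  the smuggler's payoff to route B: q·(-3) + (1−q)·5 = -8q + 5
  4q + 2 = -8q + 5  ⇒  12q = 3  ⇒  q = 1/4.
The value is the smuggler's expected payoff against this mix (using route A): (1/4)·6 + (3/4)·2 = 3.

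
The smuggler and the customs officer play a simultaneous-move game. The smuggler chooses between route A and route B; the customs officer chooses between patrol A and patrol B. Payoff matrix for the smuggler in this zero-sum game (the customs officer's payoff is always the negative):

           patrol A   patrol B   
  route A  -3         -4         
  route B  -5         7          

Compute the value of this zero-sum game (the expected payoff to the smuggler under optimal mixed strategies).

For the smuggler to be willing to mix, the smuggler must be indifferent between route A and route B, which pins down the customs officer's mix.
  the smuggler's payoff from route A: q·(-3) + (1−q)·(-4) = q - 4
  the smuggler's payoff from route B: q·(-5) + (1−q)·7 = -12q + 7
  q - 4 = -12q + 7  ⇒  13q = 11  ⇒  q = 11/13.
The value is the smuggler's expected payoff against this mix (using route A): (11/13)·(-3) + (2/13)·(-4) = -41/13.

v = -41/13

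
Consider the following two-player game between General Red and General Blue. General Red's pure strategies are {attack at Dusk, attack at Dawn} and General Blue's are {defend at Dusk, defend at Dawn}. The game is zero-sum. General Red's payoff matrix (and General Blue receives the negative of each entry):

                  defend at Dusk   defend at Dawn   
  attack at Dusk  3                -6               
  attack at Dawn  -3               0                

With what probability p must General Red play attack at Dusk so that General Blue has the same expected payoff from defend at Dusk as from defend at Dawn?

General Red's mix must leave General Blue indifferent between defend at Dusk and defend at Dawn.
  General Blue's payoff from defend at Dusk: p·(-3) + (1−p)·3 = -6p + 3
  General Blue's payoff from defend at Dawn: p·6 + (1−p)·0 = 6p
  -6p + 3 = 6p  ⇒  -12p = -3  ⇒  p = 1/4.

p = 1/4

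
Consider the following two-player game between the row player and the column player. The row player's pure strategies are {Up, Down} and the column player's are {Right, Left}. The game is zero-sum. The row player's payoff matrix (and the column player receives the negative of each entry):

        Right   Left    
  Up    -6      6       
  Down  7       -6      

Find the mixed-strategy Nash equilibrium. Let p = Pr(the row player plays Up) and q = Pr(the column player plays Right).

For the column player to be willing to mix, the column player must be indifferent between Right and Left, which pins down the row player's mix.
  the column player's payoff from Right: p·6 + (1−p)·(-7) = 13p - 7
  the column player's payoff from Left: p·(-6) + (1−p)·6 = -12p + 6
  13p - 7 = -12p + 6  ⇒  25p = 13  ⇒  p = 13/25.
In a mixed equilibrium the row player is indifferent between Up and Down; this condition fixes q.
  the row player's expected payoff from Up: q·(-6) + (1−q)·6 = -12q + 6
  the row player's expected payoff from Down: q·7 + (1−q)·(-6) = 13q - 6
  -12q + 6 = 13q - 6  ⇒  -25q = -12  ⇒  q = 12/25.

p = 13/25, q = 12/25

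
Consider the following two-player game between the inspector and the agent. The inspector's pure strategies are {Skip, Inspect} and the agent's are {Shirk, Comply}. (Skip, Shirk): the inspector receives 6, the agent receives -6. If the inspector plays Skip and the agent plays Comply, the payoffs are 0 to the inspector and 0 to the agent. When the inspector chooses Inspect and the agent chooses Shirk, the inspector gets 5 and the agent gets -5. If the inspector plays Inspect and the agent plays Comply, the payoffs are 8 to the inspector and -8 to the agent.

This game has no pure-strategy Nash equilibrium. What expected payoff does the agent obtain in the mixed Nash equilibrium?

-16/3

In a mixed equilibrium the agent is indifferent between Shirk and Comply; this condition fixes p.
  the agent's expected payoff from Shirk: p·(-6) + (1−p)·(-5) = -p - 5
  the agent's expected payoff from Comply: p·0 + (1−p)·(-8) = 8p - 8
  -p - 5 = 8p - 8  ⇒  -9p = -3  ⇒  p = 1/3.
At equilibrium the agent is indifferent across columns, so the agent's payoff equals the payoff from Shirk: (1/3)·(-6) + (2/3)·(-5) = -16/3.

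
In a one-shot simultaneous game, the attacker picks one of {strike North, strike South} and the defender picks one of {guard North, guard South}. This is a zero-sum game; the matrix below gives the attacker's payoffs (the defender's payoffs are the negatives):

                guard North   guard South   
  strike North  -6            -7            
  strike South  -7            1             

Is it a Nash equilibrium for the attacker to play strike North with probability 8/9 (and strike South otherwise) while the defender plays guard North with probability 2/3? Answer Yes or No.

Given the defender's mix q = 2/3, the attacker's payoff from strike North is -19/3 but from strike South is -13/3. The attacker strictly prefers strike South, so the attacker would not mix.
So the proposed profile is not a Nash equilibrium.

No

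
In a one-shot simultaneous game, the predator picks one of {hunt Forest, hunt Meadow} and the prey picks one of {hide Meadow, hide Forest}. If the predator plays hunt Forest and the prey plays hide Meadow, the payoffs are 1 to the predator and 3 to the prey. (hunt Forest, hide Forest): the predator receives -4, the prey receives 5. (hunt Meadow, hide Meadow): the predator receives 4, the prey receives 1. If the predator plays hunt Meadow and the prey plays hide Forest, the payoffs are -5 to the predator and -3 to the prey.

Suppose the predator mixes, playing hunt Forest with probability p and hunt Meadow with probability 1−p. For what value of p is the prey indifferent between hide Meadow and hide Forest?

p = 2/3

The predator's mix must leave the prey indifferent between hide Meadow and hide Forest.
  the prey's payoff to hide Meadow: p·3 + (1−p)·1 = 2p + 1
  the prey's payoff to hide Forest: p·5 + (1−p)·(-3) = 8p - 3
  2p + 1 = 8p - 3  ⇒  -6p = -4  ⇒  p = 2/3.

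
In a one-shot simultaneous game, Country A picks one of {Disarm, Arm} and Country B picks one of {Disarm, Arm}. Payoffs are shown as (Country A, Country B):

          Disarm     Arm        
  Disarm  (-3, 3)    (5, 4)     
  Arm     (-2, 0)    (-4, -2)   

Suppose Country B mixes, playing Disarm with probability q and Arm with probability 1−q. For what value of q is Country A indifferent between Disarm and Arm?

For Country A to be willing to mix, Country A must be indifferent between Disarm and Arm, which pins down Country B's mix.
  Country A's expected payoff from Disarm: q·(-3) + (1−q)·5 = -8q + 5
  Country A's expected payoff from Arm: q·(-2) + (1−q)·(-4) = 2q - 4
  -8q + 5 = 2q - 4  ⇒  -10q = -9  ⇒  q = 9/10.

q = 9/10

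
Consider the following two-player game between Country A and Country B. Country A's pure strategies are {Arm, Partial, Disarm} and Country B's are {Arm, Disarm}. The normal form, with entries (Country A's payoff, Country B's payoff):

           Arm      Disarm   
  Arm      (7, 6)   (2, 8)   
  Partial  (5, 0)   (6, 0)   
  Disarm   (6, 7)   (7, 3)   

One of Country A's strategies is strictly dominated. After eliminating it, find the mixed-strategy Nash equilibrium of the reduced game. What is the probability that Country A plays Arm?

Country A's strategy Partial is strictly dominated by Disarm: 6 > 5 and 7 > 6. Eliminate Partial.
For Country B to be willing to mix, Country B must be indifferent between Arm and Disarm, which pins down Country A's mix.
  Country B's expected payoff from Arm: p·6 + (1−p)·7 = -p + 7
  Country B's expected payoff from Disarm: p·8 + (1−p)·3 = 5p + 3
  -p + 7 = 5p + 3  ⇒  -6p = -4  ⇒  p = 2/3.

p = 2/3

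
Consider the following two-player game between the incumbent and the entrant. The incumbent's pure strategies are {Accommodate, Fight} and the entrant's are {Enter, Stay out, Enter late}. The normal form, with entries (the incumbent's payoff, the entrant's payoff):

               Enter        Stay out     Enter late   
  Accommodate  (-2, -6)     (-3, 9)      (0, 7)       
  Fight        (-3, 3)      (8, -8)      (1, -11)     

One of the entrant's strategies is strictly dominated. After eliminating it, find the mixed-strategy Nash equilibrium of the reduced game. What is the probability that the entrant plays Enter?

q = 11/12

The entrant's strategy Enter late is strictly dominated by Stay out: 9 > 7 and -8 > -11. Eliminate Enter late.
The incumbent's indifference between Accommodate and Fight determines the entrant's mixing probability q:
  the incumbent's payoff to Accommodate: q·(-2) + (1−q)·(-3) = q - 3
  the incumbent's payoff to Fight: q·(-3) + (1−q)·8 = -11q + 8
  q - 3 = -11q + 8  ⇒  12q = 11  ⇒  q = 11/12.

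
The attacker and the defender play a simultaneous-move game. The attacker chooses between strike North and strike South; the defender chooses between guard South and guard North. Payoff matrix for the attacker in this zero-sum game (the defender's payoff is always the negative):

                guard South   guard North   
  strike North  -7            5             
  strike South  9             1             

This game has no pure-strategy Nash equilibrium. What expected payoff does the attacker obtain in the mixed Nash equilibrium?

13/5

The defender's mix must leave the attacker indifferent between strike North and strike South.
  the attacker's payoff to strike North: q·(-7) + (1−q)·5 = -12q + 5
  the attacker's payoff to strike South: q·9 + (1−q)·1 = 8q + 1
  -12q + 5 = 8q + 1  ⇒  -20q = -4  ⇒  q = 1/5.
At equilibrium the attacker is indifferent across rows, so the attacker's payoff equals the payoff from strike North: (1/5)·(-7) + (4/5)·5 = 13/5.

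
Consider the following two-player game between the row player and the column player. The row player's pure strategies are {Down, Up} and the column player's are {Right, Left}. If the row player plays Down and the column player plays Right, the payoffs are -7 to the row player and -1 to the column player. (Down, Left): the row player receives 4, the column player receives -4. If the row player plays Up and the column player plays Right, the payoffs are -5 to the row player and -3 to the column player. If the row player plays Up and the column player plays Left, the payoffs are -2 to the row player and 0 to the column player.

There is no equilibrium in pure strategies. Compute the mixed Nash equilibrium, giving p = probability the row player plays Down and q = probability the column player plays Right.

The row player's mix must leave the column player indifferent between Right and Left.
  the column player's expected payoff from Right: p·(-1) + (1−p)·(-3) = 2p - 3
  the column player's expected payoff from Left: p·(-4) + (1−p)·0 = -4p
  2p - 3 = -4p  ⇒  6p = 3  ⇒  p = 1/2.
Set the row player's expected payoff from Down equal to that from Up:
  the row player's payoff from Down: q·(-7) + (1−q)·4 = -11q + 4
  the row player's payoff from Up: q·(-5) + (1−q)·(-2) = -3q - 2
  -11q + 4 = -3q - 2  ⇒  -8q = -6  ⇒  q = 3/4.

p = 1/2, q = 3/4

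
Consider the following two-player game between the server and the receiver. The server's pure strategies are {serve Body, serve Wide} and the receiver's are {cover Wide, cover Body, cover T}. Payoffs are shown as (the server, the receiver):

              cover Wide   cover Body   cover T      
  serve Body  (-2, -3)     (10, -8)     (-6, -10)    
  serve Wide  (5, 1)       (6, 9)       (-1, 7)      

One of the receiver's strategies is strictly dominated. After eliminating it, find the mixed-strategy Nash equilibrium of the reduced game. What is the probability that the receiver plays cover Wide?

q = 4/11

The receiver's strategy cover T is strictly dominated by cover Body: -8 > -10 and 9 > 7. Eliminate cover T.
In a mixed equilibrium the server is indifferent between serve Body and serve Wide; this condition fixes q.
  the server's payoff from serve Body: q·(-2) + (1−q)·10 = -12q + 10
  the server's payoff from serve Wide: q·5 + (1−q)·6 = -q + 6
  -12q + 10 = -q + 6  ⇒  -11q = -4  ⇒  q = 4/11.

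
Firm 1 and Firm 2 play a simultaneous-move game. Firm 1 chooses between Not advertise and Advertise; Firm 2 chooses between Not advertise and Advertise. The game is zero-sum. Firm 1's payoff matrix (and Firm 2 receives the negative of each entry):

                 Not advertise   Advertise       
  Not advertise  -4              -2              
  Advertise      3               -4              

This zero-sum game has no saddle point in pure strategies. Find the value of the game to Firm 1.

In a mixed equilibrium Firm 1 is indifferent between Not advertise and Advertise; this condition fixes q.
  Firm 1's payoff to Not advertise: q·(-4) + (1−q)·(-2) = -2q - 2
  Firm 1's payoff to Advertise: q·3 + (1−q)·(-4) = 7q - 4
  -2q - 2 = 7q - 4  ⇒  -9q = -2  ⇒  q = 2/9.
The value is Firm 1's expected payoff against this mix (using Not advertise): (2/9)·(-4) + (7/9)·(-2) = -22/9.

v = -22/9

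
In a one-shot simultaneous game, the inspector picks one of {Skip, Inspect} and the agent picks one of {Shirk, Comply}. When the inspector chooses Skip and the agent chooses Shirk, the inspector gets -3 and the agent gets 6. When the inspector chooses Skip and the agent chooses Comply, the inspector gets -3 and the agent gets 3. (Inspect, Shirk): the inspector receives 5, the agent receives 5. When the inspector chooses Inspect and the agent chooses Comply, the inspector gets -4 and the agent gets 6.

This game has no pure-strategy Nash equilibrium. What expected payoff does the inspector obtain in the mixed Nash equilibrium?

Set the inspector's expected payoff from Skip equal to that from Inspect:
  the inspector's payoff to Skip: q·(-3) + (1−q)·(-3) = -3
  the inspector's payoff to Inspect: q·5 + (1−q)·(-4) = 9q - 4
  -3 = 9q - 4  ⇒  -9q = -1  ⇒  q = 1/9.
At equilibrium the inspector is indifferent across rows, so the inspector's payoff equals the payoff from Skip: (1/9)·(-3) + (8/9)·(-3) = -3.

-3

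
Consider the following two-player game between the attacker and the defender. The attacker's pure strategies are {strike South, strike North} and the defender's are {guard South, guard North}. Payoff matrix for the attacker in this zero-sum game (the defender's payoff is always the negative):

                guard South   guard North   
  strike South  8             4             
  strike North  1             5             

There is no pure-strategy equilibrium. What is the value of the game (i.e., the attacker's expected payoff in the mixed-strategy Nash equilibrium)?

v = 9/2

The attacker's indifference between strike South and strike North determines the defender's mixing probability q:
  the attacker's payoff to strike South: q·8 + (1−q)·4 = 4q + 4
  the attacker's payoff to strike North: q·1 + (1−q)·5 = -4q + 5
  4q + 4 = -4q + 5  ⇒  8q = 1  ⇒  q = 1/8.
The value is the attacker's expected payoff against this mix (using strike South): (1/8)·8 + (7/8)·4 = 9/2.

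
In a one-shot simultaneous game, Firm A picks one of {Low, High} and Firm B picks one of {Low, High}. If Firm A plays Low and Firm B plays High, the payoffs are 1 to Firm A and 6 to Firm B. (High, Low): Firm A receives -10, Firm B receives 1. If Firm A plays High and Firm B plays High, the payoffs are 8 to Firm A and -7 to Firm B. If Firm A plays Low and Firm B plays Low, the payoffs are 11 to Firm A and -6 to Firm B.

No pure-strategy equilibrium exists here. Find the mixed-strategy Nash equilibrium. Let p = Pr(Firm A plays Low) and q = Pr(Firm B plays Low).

p = 2/5, q = 1/4

Firm A's mix must leave Firm B indifferent between Low and High.
  Firm B's expected payoff from Low: p·(-6) + (1−p)·1 = -7p + 1
  Firm B's expected payoff from High: p·6 + (1−p)·(-7) = 13p - 7
  -7p + 1 = 13p - 7  ⇒  -20p = -8  ⇒  p = 2/5.
Firm B's mix must leave Firm A indifferent between Low and High.
  Firm A's payoff to Low: q·11 + (1−q)·1 = 10q + 1
  Firm A's payoff to High: q·(-10) + (1−q)·8 = -18q + 8
  10q + 1 = -18q + 8  ⇒  28q = 7  ⇒  q = 1/4.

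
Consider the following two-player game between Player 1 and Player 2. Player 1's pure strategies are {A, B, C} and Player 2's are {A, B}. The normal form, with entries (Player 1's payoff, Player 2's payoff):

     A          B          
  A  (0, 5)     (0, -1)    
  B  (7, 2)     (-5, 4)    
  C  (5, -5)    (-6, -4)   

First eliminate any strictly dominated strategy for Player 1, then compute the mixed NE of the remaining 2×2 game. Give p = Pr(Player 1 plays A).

Player 1's strategy C is strictly dominated by B: 7 > 5 and -5 > -6. Eliminate C.
In a mixed equilibrium Player 2 is indifferent between A and B; this condition fixes p.
  Player 2's payoff from A: p·5 + (1−p)·2 = 3p + 2
  Player 2's payoff from B: p·(-1) + (1−p)·4 = -5p + 4
  3p + 2 = -5p + 4  ⇒  8p = 2  ⇒  p = 1/4.

p = 1/4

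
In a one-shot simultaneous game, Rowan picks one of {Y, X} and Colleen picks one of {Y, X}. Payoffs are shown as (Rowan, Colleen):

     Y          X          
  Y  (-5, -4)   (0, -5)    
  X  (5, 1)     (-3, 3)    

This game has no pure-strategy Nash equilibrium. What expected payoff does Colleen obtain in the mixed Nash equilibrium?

-7/3

For Colleen to be willing to mix, Colleen must be indifferent between Y and X, which pins down Rowan's mix.
  Colleen's payoff from Y: p·(-4) + (1−p)·1 = -5p + 1
  Colleen's payoff from X: p·(-5) + (1−p)·3 = -8p + 3
  -5p + 1 = -8p + 3  ⇒  3p = 2  ⇒  p = 2/3.
At equilibrium Colleen is indifferent across columns, so Colleen's payoff equals the payoff from Y: (2/3)·(-4) + (1/3)·1 = -7/3.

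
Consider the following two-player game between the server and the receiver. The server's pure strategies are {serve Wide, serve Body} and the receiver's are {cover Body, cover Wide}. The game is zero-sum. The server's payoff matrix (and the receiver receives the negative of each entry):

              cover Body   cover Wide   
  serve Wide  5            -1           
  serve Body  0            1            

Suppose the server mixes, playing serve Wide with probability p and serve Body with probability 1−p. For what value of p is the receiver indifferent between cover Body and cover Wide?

p = 1/7

The receiver's indifference between cover Body and cover Wide determines the server's mixing probability p:
  the receiver's payoff from cover Body: p·(-5) + (1−p)·0 = -5p
  the receiver's payoff from cover Wide: p·1 + (1−p)·(-1) = 2p - 1
  -5p = 2p - 1  ⇒  -7p = -1  ⇒  p = 1/7.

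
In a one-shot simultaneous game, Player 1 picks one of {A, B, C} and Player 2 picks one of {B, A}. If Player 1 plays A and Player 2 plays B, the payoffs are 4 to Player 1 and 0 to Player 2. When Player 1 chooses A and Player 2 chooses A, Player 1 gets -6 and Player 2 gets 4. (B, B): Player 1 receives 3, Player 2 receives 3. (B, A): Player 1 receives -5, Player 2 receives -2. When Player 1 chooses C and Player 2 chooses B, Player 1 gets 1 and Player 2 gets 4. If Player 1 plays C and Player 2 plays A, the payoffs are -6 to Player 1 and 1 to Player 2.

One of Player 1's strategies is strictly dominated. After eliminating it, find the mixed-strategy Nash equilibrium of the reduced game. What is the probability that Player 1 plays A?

Player 1's strategy C is strictly dominated by B: 3 > 1 and -5 > -6. Eliminate C.
For Player 2 to be willing to mix, Player 2 must be indifferent between B and A, which pins down Player 1's mix.
  Player 2's payoff from B: p·0 + (1−p)·3 = -3p + 3
  Player 2's payoff from A: p·4 + (1−p)·(-2) = 6p - 2
  -3p + 3 = 6p - 2  ⇒  -9p = -5  ⇒  p = 5/9.

p = 5/9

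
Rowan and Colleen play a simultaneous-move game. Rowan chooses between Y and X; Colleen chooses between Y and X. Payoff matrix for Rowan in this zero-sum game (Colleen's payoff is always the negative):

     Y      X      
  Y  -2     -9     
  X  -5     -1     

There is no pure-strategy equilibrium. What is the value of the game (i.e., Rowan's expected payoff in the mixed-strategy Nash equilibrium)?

v = -43/11

Rowan's indifference between Y and X determines Colleen's mixing probability q:
  Rowan's payoff from Y: q·(-2) + (1−q)·(-9) = 7q - 9
  Rowan's payoff from X: q·(-5) + (1−q)·(-1) = -4q - 1
  7q - 9 = -4q - 1  ⇒  11q = 8  ⇒  q = 8/11.
The value is Rowan's expected payoff against this mix (using Y): (8/11)·(-2) + (3/11)·(-9) = -43/11.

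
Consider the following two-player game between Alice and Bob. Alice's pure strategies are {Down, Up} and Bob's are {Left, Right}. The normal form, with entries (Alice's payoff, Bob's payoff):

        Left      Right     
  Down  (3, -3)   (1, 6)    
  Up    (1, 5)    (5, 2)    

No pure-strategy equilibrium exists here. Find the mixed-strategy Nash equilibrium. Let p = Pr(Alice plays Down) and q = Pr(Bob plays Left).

p = 1/4, q = 2/3

In a mixed equilibrium Bob is indifferent between Left and Right; this condition fixes p.
  Bob's payoff to Left: p·(-3) + (1−p)·5 = -8p + 5
  Bob's payoff to Right: p·6 + (1−p)·2 = 4p + 2
  -8p + 5 = 4p + 2  ⇒  -12p = -3  ⇒  p = 1/4.
In a mixed equilibrium Alice is indifferent between Down and Up; this condition fixes q.
  Alice's expected payoff from Down: q·3 + (1−q)·1 = 2q + 1
  Alice's expected payoff from Up: q·1 + (1−q)·5 = -4q + 5
  2q + 1 = -4q + 5  ⇒  6q = 4  ⇒  q = 2/3.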